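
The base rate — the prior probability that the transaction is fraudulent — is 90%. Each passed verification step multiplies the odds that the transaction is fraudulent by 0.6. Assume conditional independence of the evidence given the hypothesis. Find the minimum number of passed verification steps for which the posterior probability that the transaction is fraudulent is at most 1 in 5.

Prior odds = 0.9/0.1 = 9.
Likelihood ratio per passed verification step = 0.6.
Target posterior odds = 0.2/0.8 = 0.25.
Require 0.6ⁿ ≤ 0.25 ÷ 9 = 1/36.
0.6⁷ = 2187/78125 is still above 1/36 but 0.6⁸ = 6561/390625 is at or below it, so n = 8.

8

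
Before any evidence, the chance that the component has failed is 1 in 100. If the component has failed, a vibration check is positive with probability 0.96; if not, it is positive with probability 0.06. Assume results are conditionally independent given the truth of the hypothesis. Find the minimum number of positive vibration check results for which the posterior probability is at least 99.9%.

5

Prior odds = 0.01/0.99 = 1/99.
Likelihood ratio of a positive = 0.96/0.06 = 16.
Target odds: 0.999 ÷ 0.001 = 999.
Need (1/99) × 16ⁿ ≥ 999, i.e. 16ⁿ ≥ 98901.
16⁴ = 65536 falls short of 98901 but 16⁵ = 1048576 reaches it, so n = 5.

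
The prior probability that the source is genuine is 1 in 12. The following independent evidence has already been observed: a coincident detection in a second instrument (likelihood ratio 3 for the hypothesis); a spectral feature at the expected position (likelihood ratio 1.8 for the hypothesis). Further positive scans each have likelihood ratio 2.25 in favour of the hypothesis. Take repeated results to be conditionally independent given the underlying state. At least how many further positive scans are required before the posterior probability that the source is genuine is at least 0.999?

10

Prior odds = (1/12)/(11/12) = 1/11.
Combined Bayes factor of the evidence already in hand = 3 × 1.8 = 5.4.
Odds after that evidence = (1/11) × 5.4 = 27/55.
Target odds = 0.999/0.001 = 999.
Need 2.25ⁿ ≥ 999 ÷ (27/55) = 2035.
2.25⁹ = 387420489/262144 falls short of 2035 but 2.25¹⁰ ≈3325.26 reaches it, so n = 10.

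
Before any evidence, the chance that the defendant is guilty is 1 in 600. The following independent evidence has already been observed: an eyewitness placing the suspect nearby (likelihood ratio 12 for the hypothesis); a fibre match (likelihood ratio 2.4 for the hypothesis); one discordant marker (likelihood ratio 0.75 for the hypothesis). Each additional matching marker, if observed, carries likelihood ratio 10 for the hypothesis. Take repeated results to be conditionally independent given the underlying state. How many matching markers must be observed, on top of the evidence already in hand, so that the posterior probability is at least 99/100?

4

Prior odds = (1/600)/(599/600) = 1/599.
Combined Bayes factor of the evidence already in hand = 12 × 2.4 × 0.75 = 21.6.
Odds after that evidence = (1/599) × 21.6 = 108/2995.
Target odds = 0.99/0.01 = 99.
Need 10ⁿ ≥ 99 ÷ (108/2995) = 32945/12.
10³ = 1000 falls short of 32945/12 but 10⁴ = 10000 reaches it, so n = 4.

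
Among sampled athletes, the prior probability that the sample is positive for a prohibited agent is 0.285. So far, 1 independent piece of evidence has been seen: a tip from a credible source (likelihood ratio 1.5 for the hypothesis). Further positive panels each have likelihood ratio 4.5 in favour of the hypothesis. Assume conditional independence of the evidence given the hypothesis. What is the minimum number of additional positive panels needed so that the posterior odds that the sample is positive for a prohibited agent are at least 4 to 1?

Prior odds = 0.285/0.715 = 57/143.
Bayes factor of the evidence already in hand = 1.5.
Odds after that evidence = (57/143) × 1.5 = 171/286.
Target odds = 4.
Need 4.5ⁿ ≥ 4 ÷ (171/286) = 1144/171.
4.5¹ = 4.5 falls short of 1144/171 but 4.5² = 20.25 reaches it, so n = 2.

2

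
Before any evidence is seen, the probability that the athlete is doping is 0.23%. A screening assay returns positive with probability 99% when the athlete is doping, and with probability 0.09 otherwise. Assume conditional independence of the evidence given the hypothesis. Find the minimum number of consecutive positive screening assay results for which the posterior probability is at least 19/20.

4

Prior odds: 0.0023 ÷ 0.9977 = 23/9977.
Likelihood ratio of a positive result = 0.99/0.09 = 11.
Target odds: 0.95 ÷ 0.05 = 19.
Require 11ⁿ ≥ 19 ÷ (23/9977) = 189563/23.
11³ = 1331 falls short of 189563/23 but 11⁴ = 14641 reaches it, so n = 4.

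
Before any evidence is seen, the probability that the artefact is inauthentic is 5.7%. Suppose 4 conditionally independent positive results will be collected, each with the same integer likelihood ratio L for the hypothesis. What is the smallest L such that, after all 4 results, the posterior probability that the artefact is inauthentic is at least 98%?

Prior odds = 0.057/0.943 = 57/943.
Target odds = 0.98/0.02 = 49.
Need L⁴ ≥ 49 ÷ (57/943) = 46207/57.
5⁴ = 625 < 46207/57 ≤ 1296 = 6⁴, so L = 6.

6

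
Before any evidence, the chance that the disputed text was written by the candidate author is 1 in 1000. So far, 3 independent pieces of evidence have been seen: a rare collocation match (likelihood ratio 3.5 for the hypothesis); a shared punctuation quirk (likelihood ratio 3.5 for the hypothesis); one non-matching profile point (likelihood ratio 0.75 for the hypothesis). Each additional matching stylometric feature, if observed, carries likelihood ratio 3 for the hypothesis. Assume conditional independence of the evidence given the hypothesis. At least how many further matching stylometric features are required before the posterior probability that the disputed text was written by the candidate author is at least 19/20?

Prior odds = 0.001/0.999 = 1/999.
Combined Bayes factor of the evidence already in hand = 3.5 × 3.5 × 0.75 = 9.1875.
Odds after that evidence = (1/999) × 9.1875 = 49/5328.
Target odds = 0.95/0.05 = 19.
Need 3ⁿ ≥ 19 ÷ (49/5328) = 101232/49.
3⁶ = 729 falls short of 101232/49 but 3⁷ = 2187 reaches it, so n = 7.

7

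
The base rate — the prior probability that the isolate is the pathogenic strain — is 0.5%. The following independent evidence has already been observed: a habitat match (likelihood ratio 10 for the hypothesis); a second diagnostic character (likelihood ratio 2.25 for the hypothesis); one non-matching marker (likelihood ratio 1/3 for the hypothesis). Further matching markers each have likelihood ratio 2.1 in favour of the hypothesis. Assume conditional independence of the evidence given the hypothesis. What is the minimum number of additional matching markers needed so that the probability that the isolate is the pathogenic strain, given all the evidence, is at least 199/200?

Prior odds = 0.005/0.995 = 1/199.
Combined Bayes factor of the evidence already in hand = 10 × 2.25 × (1/3) = 7.5.
Odds after that evidence = (1/199) × 7.5 = 15/398.
Target odds = 0.995/0.005 = 199.
Need 2.1ⁿ ≥ 199 ÷ (15/398) = 79202/15.
2.1¹¹ ≈3502.78 falls short of 79202/15 but 2.1¹² ≈7355.83 reaches it, so n = 12.

12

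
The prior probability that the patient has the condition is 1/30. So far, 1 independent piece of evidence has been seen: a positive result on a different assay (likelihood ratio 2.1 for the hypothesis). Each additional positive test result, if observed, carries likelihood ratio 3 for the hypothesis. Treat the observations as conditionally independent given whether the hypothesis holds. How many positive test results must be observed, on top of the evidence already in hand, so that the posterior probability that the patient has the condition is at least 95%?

6

Prior odds = (1/30)/(29/30) = 1/29.
Bayes factor of the evidence already in hand = 2.1.
Odds after that evidence = (1/29) × 2.1 = 21/290.
Target odds = 0.95/0.05 = 19.
Need 3ⁿ ≥ 19 ÷ (21/290) = 5510/21.
3⁵ = 243 falls short of 5510/21 but 3⁶ = 729 reaches it, so n = 6.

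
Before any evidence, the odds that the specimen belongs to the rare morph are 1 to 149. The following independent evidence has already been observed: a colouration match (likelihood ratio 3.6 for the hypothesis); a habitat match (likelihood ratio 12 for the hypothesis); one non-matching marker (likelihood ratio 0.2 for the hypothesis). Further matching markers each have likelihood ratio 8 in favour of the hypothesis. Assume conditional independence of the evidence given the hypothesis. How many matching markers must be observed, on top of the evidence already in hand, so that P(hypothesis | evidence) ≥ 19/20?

Prior odds = 1/149.
Combined Bayes factor of the evidence already in hand = 3.6 × 12 × 0.2 = 8.64.
Odds after that evidence = (1/149) × 8.64 = 216/3725.
Target odds = 0.95/0.05 = 19.
Need 8ⁿ ≥ 19 ÷ (216/3725) = 70775/216.
8² = 64 falls short of 70775/216 but 8³ = 512 reaches it, so n = 3.

3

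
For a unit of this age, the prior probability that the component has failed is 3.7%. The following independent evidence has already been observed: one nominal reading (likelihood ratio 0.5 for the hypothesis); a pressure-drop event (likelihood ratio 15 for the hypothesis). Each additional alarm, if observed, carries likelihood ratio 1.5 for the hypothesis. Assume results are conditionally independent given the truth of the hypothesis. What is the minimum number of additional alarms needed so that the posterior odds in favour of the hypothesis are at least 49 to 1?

Prior odds = 0.037/0.963 = 37/963.
Combined Bayes factor of the evidence already in hand = 0.5 × 15 = 7.5.
Odds after that evidence = (37/963) × 7.5 = 185/642.
Target odds = 49.
Need 1.5ⁿ ≥ 49 ÷ (185/642) = 31458/185.
1.5¹² = 531441/4096 falls short of 31458/185 but 1.5¹³ = 1594323/8192 reaches it, so n = 13.

13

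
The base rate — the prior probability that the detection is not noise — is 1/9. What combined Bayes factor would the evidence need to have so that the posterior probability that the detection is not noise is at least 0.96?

Prior odds = (1/9)/(8/9) = 0.125.
Target odds = 0.96/0.04 = 24.
Required Bayes factor = 24 ÷ 0.125 = 192.

192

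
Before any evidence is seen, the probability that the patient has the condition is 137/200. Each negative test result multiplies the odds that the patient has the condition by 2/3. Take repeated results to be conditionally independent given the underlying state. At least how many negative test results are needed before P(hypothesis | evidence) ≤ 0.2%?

18

Prior odds = 0.685/0.315 = 137/63.
Likelihood ratio per negative test result = 2/3.
Target posterior odds = 0.002/0.998 = 1/499.
Require (2/3)ⁿ ≤ 1/499 ÷ (137/63) = 63/68363.
(2/3)¹⁷ = 131072/129140163 is still above 63/68363 but (2/3)¹⁸ = 262144/387420489 is at or below it, so n = 18.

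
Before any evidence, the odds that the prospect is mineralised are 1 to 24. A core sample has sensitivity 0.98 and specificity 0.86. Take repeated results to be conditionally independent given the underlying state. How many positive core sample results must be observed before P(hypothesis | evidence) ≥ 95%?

4

Prior odds = 1/24.
False-positive rate = 1 − 0.86 = 0.14; likelihood ratio of a positive = 0.98/0.14 = 7.
Target posterior odds = 0.95/0.05 = 19.
Need (1/24) × 7ⁿ ≥ 19, i.e. 7ⁿ ≥ 456.
7³ = 343 falls short of 456 but 7⁴ = 2401 reaches it, so n = 4.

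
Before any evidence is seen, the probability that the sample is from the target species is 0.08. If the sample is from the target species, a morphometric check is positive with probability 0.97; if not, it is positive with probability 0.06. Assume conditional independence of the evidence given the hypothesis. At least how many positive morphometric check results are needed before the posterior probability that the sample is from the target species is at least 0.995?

Prior odds = 0.08/0.92 = 2/23.
Likelihood ratio of a positive = 0.97/0.06 = 97/6.
Target odds: 0.995 ÷ 0.005 = 199.
Need (2/23) × (97/6)ⁿ ≥ 199, i.e. (97/6)ⁿ ≥ 2288.5.
(97/6)² = 9409/36 falls short of 2288.5 but (97/6)³ = 912673/216 reaches it, so n = 3.

3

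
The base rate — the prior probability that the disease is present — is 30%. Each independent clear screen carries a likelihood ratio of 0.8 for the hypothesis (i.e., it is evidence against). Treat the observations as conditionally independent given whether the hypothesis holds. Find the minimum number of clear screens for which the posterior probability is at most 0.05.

Prior odds = 0.3/0.7 = 3/7.
Likelihood ratio per clear screen = 0.8.
Target posterior odds = 0.05/0.95 = 1/19.
Need (3/7) × 0.8ⁿ ≤ 1/19, i.e. 0.8ⁿ ≤ 7/57.
0.8⁹ = 262144/1953125 is still above 7/57 but 0.8¹⁰ = 1048576/9765625 is at or below it, so n = 10.

10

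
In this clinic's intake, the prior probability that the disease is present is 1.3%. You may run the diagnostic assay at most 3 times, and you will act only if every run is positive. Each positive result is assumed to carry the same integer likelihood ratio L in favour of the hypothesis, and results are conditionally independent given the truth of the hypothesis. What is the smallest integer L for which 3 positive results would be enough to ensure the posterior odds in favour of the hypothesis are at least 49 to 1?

Prior odds = 0.013/0.987 = 13/987.
Target odds = 49.
Need L³ ≥ 49 ÷ (13/987) = 48363/13.
15³ = 3375 < 48363/13 ≤ 4096 = 16³, so L = 16.

16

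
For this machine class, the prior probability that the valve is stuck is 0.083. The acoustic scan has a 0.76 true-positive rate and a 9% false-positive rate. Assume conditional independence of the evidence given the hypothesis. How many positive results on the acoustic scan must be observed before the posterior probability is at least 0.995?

4

Prior odds: 0.083 ÷ 0.917 = 83/917.
Likelihood ratio of a positive result = 0.76/0.09 = 76/9.
Target posterior odds = 0.995/0.005 = 199.
Require (76/9)ⁿ ≥ 199 ÷ (83/917) = 182483/83.
(76/9)³ = 438976/729 falls short of 182483/83 but (76/9)⁴ = 33362176/6561 reaches it, so n = 4.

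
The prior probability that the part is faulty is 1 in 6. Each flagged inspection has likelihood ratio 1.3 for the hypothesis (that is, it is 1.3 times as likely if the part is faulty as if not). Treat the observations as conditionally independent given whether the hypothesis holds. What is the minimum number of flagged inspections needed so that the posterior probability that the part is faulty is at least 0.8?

12

Prior odds: (1/6) ÷ (5/6) = 0.2.
Likelihood ratio per flagged inspection = 1.3.
Target odds: 0.8 ÷ 0.2 = 4.
Need 0.2 × 1.3ⁿ ≥ 4, i.e. 1.3ⁿ ≥ 20.
1.3¹¹ ≈17.9216 falls short of 20 but 1.3¹² ≈23.2981 reaches it, so n = 12.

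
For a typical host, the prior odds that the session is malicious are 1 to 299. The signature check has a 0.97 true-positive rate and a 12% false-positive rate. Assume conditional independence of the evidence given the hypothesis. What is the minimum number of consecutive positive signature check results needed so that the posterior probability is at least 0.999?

7

Prior odds = 1/299.
Likelihood ratio of a positive result = 0.97/0.12 = 97/12.
Target posterior odds = 0.999/0.001 = 999.
Require (97/12)ⁿ ≥ 999 ÷ (1/299) = 298701.
(97/12)⁶ ≈278961 falls short of 298701 but (97/12)⁷ ≈2.25493e+06 reaches it, so n = 7.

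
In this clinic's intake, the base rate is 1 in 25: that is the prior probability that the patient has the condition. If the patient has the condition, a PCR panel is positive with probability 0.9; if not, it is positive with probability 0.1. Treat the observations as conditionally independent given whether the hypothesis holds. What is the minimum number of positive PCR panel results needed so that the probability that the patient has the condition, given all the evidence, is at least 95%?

3

Prior odds = 0.04/0.96 = 1/24.
Likelihood ratio of a positive = 0.9/0.1 = 9.
Target posterior odds = 0.95/0.05 = 19.
Need (1/24) × 9ⁿ ≥ 19, i.e. 9ⁿ ≥ 456.
9² = 81 falls short of 456 but 9³ = 729 reaches it, so n = 3.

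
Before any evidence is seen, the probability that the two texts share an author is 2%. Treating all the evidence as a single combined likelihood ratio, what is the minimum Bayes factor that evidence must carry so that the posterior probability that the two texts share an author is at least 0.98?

2401

Prior odds = 0.02/0.98 = 1/49.
Target odds = 0.98/0.02 = 49.
Required Bayes factor = 49 ÷ (1/49) = 2401.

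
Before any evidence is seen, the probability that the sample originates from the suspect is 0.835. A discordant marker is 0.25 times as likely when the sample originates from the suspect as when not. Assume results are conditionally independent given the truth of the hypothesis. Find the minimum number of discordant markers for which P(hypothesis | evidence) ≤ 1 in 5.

Prior odds = 0.835/0.165 = 167/33.
Likelihood ratio per discordant marker = 0.25.
Target odds: 0.2 ÷ 0.8 = 0.25.
Require 0.25ⁿ ≤ 0.25 ÷ (167/33) = 33/668.
0.25² = 0.0625 is still above 33/668 but 0.25³ = 0.015625 is at or below it, so n = 3.

3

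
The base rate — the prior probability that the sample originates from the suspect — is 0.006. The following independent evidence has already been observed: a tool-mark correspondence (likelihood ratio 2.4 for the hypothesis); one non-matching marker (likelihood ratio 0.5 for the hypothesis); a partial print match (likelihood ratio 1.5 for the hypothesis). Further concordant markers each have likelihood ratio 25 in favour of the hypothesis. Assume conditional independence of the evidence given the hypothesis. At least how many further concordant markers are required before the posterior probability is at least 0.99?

Prior odds = 0.006/0.994 = 3/497.
Combined Bayes factor of the evidence already in hand = 2.4 × 0.5 × 1.5 = 1.8.
Odds after that evidence = (3/497) × 1.8 = 27/2485.
Target odds = 0.99/0.01 = 99.
Need 25ⁿ ≥ 99 ÷ (27/2485) = 27335/3.
25² = 625 falls short of 27335/3 but 25³ = 15625 reaches it, so n = 3.

3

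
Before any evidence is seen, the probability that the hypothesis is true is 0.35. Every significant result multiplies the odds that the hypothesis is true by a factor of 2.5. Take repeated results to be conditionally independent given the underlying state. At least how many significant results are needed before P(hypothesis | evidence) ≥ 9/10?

Prior odds = 0.35/0.65 = 7/13.
Likelihood ratio per significant result = 2.5.
Target odds: 0.9 ÷ 0.1 = 9.
Need (7/13) × 2.5ⁿ ≥ 9, i.e. 2.5ⁿ ≥ 117/7.
2.5³ = 15.625 falls short of 117/7 but 2.5⁴ = 39.0625 reaches it, so n = 4.

4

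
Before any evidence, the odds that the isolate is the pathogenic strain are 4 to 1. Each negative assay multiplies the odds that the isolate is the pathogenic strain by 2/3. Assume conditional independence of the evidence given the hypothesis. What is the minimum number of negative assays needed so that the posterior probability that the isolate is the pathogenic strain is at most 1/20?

Prior odds = 4.
Likelihood ratio per negative assay = 2/3.
Target posterior odds = 0.05/0.95 = 1/19.
Require (2/3)ⁿ ≤ 1/19 ÷ 4 = 1/76.
(2/3)¹⁰ = 1024/59049 is still above 1/76 but (2/3)¹¹ = 2048/177147 is at or below it, so n = 11.

11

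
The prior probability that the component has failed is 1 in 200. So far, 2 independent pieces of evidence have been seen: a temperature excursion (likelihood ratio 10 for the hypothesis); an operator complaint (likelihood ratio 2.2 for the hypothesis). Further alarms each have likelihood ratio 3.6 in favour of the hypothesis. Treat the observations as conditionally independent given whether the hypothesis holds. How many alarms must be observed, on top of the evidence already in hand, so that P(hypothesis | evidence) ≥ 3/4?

3

Prior odds = 0.005/0.995 = 1/199.
Combined Bayes factor of the evidence already in hand = 10 × 2.2 = 22.
Odds after that evidence = (1/199) × 22 = 22/199.
Target odds = 0.75/0.25 = 3.
Need 3.6ⁿ ≥ 3 ÷ (22/199) = 597/22.
3.6² = 12.96 falls short of 597/22 but 3.6³ = 46.656 reaches it, so n = 3.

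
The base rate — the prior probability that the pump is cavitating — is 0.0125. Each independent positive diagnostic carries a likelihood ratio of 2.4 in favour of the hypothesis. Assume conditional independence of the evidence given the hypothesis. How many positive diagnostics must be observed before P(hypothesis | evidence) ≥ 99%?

Prior odds: 0.0125 ÷ 0.9875 = 1/79.
Likelihood ratio per positive diagnostic = 2.4.
Target posterior odds = 0.99/0.01 = 99.
Require 2.4ⁿ ≥ 99 ÷ (1/79) = 7821.
2.4¹⁰ ≈6340.34 falls short of 7821 but 2.4¹¹ ≈15216.8 reaches it, so n = 11.

11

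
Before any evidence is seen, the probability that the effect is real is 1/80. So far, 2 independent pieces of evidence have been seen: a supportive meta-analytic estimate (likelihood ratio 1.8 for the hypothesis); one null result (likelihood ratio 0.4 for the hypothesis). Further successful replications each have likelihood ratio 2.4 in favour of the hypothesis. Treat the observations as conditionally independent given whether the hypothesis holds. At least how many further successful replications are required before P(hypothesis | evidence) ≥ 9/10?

Prior odds = 0.0125/0.9875 = 1/79.
Combined Bayes factor of the evidence already in hand = 1.8 × 0.4 = 0.72.
Odds after that evidence = (1/79) × 0.72 = 18/1975.
Target odds = 0.9/0.1 = 9.
Need 2.4ⁿ ≥ 9 ÷ (18/1975) = 987.5.
2.4⁷ = 35831808/78125 falls short of 987.5 but 2.4⁸ = 429981696/390625 reaches it, so n = 8.

8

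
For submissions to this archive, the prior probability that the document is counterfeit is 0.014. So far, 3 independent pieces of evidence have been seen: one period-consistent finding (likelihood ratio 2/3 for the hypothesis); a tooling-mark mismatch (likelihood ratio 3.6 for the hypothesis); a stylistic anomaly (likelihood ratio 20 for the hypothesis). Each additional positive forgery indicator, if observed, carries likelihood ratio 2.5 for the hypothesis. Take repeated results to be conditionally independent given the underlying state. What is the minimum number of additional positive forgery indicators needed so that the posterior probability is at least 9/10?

3

Prior odds = 0.014/0.986 = 7/493.
Combined Bayes factor of the evidence already in hand = (2/3) × 3.6 × 20 = 48.
Odds after that evidence = (7/493) × 48 = 336/493.
Target odds = 0.9/0.1 = 9.
Need 2.5ⁿ ≥ 9 ÷ (336/493) = 1479/112.
2.5² = 6.25 falls short of 1479/112 but 2.5³ = 15.625 reaches it, so n = 3.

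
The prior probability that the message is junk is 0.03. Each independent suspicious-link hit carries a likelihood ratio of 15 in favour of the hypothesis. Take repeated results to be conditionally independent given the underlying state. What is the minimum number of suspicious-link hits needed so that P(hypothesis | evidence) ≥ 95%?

Prior odds: 0.03 ÷ 0.97 = 3/97.
Likelihood ratio per suspicious-link hit = 15.
Target odds: 0.95 ÷ 0.05 = 19.
Require 15ⁿ ≥ 19 ÷ (3/97) = 1843/3.
15² = 225 falls short of 1843/3 but 15³ = 3375 reaches it, so n = 3.

3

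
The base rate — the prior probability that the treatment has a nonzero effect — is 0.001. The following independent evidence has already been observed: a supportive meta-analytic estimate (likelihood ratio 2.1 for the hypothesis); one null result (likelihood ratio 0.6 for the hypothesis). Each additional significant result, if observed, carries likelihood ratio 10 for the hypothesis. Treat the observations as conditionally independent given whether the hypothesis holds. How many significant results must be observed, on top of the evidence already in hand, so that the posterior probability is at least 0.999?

6

Prior odds = 0.001/0.999 = 1/999.
Combined Bayes factor of the evidence already in hand = 2.1 × 0.6 = 1.26.
Odds after that evidence = (1/999) × 1.26 = 7/5550.
Target odds = 0.999/0.001 = 999.
Need 10ⁿ ≥ 999 ÷ (7/5550) = 5544450/7.
10⁵ = 100000 falls short of 5544450/7 but 10⁶ = 1000000 reaches it, so n = 6.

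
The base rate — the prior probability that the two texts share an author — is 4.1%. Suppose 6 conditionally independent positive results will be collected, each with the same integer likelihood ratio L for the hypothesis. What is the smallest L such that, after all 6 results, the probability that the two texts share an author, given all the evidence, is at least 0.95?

Prior odds = 0.041/0.959 = 41/959.
Target odds = 0.95/0.05 = 19.
Need L⁶ ≥ 19 ÷ (41/959) = 18221/41.
2⁶ = 64 < 18221/41 ≤ 729 = 3⁶, so L = 3.

3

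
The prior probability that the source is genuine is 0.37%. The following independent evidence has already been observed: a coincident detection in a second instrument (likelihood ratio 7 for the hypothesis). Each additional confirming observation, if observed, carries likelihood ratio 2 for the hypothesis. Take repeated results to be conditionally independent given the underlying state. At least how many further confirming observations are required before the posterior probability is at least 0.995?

Prior odds = 0.0037/0.9963 = 37/9963.
Bayes factor of the evidence already in hand = 7.
Odds after that evidence = (37/9963) × 7 = 259/9963.
Target odds = 0.995/0.005 = 199.
Need 2ⁿ ≥ 199 ÷ (259/9963) = 1982637/259.
2¹² = 4096 falls short of 1982637/259 but 2¹³ = 8192 reaches it, so n = 13.

13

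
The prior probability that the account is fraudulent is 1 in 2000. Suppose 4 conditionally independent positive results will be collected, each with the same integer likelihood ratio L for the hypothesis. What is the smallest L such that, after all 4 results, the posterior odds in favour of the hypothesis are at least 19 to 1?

14

Prior odds = 0.0005/0.9995 = 1/1999.
Target odds = 19.
Need L⁴ ≥ 19 ÷ (1/1999) = 37981.
13⁴ = 28561 < 37981 ≤ 38416 = 14⁴, so L = 14.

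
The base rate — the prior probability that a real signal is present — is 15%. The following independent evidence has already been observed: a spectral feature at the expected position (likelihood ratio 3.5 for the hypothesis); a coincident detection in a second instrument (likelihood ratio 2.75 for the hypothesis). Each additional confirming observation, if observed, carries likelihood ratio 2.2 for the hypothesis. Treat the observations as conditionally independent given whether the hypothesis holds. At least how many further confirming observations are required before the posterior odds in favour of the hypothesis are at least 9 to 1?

3

Prior odds = 0.15/0.85 = 3/17.
Combined Bayes factor of the evidence already in hand = 3.5 × 2.75 = 9.625.
Odds after that evidence = (3/17) × 9.625 = 231/136.
Target odds = 9.
Need 2.2ⁿ ≥ 9 ÷ (231/136) = 408/77.
2.2² = 4.84 falls short of 408/77 but 2.2³ = 10.648 reaches it, so n = 3.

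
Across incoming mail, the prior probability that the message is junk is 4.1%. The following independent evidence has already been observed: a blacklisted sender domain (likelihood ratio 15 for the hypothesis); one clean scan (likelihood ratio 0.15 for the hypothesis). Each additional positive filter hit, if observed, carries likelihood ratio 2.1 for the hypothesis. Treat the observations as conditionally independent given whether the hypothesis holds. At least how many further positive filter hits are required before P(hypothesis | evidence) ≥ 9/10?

Prior odds = 0.041/0.959 = 41/959.
Combined Bayes factor of the evidence already in hand = 15 × 0.15 = 2.25.
Odds after that evidence = (41/959) × 2.25 = 369/3836.
Target odds = 0.9/0.1 = 9.
Need 2.1ⁿ ≥ 9 ÷ (369/3836) = 3836/41.
2.1⁶ = 85766121/1000000 falls short of 3836/41 but 2.1⁷ ≈180.109 reaches it, so n = 7.

7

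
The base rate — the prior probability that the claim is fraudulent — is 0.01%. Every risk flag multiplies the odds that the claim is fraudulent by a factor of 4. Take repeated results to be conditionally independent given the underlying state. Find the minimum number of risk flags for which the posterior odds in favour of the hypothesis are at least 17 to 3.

Prior odds = 0.0001/0.9999 = 1/9999.
Likelihood ratio per risk flag = 4.
Target odds = 17/3.
Require 4ⁿ ≥ 17/3 ÷ (1/9999) = 56661.
4⁷ = 16384 falls short of 56661 but 4⁸ = 65536 reaches it, so n = 8.

8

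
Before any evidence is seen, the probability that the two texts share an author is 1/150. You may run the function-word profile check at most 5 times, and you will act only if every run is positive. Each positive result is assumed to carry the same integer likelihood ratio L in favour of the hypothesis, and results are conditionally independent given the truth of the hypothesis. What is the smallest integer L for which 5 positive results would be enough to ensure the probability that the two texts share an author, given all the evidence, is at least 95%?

5

Prior odds = (1/150)/(149/150) = 1/149.
Target odds = 0.95/0.05 = 19.
Need L⁵ ≥ 19 ÷ (1/149) = 2831.
4⁵ = 1024 < 2831 ≤ 3125 = 5⁵, so L = 5.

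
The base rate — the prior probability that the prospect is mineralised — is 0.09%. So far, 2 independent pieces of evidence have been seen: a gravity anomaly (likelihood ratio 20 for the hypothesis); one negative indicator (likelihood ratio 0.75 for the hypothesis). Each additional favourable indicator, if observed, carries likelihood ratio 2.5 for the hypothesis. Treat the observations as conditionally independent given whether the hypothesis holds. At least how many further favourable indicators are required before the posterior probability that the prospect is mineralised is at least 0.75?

Prior odds = 0.0009/0.9991 = 9/9991.
Combined Bayes factor of the evidence already in hand = 20 × 0.75 = 15.
Odds after that evidence = (9/9991) × 15 = 135/9991.
Target odds = 0.75/0.25 = 3.
Need 2.5ⁿ ≥ 3 ÷ (135/9991) = 9991/45.
2.5⁵ = 97.65625 falls short of 9991/45 but 2.5⁶ = 244.140625 reaches it, so n = 6.

6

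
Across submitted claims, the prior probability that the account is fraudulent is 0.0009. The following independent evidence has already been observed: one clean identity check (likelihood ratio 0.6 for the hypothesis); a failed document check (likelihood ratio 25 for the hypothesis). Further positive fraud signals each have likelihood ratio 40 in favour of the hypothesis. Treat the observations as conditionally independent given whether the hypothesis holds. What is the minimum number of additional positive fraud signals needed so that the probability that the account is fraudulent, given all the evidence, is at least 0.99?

3

Prior odds = 0.0009/0.9991 = 9/9991.
Combined Bayes factor of the evidence already in hand = 0.6 × 25 = 15.
Odds after that evidence = (9/9991) × 15 = 135/9991.
Target odds = 0.99/0.01 = 99.
Need 40ⁿ ≥ 99 ÷ (135/9991) = 109901/15.
40² = 1600 falls short of 109901/15 but 40³ = 64000 reaches it, so n = 3.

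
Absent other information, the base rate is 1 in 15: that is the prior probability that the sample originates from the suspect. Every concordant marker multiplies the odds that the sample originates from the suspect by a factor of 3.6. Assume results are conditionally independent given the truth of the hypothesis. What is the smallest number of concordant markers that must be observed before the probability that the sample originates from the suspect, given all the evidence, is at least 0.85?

4

Prior odds = (1/15)/(14/15) = 1/14.
Likelihood ratio per concordant marker = 3.6.
Target odds: 0.85 ÷ 0.15 = 17/3.
Need (1/14) × 3.6ⁿ ≥ 17/3, i.e. 3.6ⁿ ≥ 238/3.
3.6³ = 46.656 falls short of 238/3 but 3.6⁴ = 167.9616 reaches it, so n = 4.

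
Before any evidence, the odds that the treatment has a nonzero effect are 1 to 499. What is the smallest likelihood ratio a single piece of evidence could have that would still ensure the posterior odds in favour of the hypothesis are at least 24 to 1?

11976

Prior odds = 1/499.
Target odds = 24.
Required Bayes factor = 24 ÷ (1/499) = 11976.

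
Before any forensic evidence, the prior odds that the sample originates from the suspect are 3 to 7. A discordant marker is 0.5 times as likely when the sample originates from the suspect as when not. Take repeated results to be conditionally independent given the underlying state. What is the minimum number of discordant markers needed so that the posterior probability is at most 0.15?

2

Prior odds = 3/7.
Likelihood ratio per discordant marker = 0.5.
Target odds: 0.15 ÷ 0.85 = 3/17.
Require 0.5ⁿ ≤ 3/17 ÷ (3/7) = 7/17.
0.5¹ = 0.5 is still above 7/17 but 0.5² = 0.25 is at or below it, so n = 2.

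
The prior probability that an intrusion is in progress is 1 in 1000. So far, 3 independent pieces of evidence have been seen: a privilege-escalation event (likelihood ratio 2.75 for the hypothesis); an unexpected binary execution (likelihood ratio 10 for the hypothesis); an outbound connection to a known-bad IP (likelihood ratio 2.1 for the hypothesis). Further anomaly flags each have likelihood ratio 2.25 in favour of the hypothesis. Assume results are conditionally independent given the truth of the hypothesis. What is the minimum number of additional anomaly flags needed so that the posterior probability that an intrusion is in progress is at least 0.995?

Prior odds = 0.001/0.999 = 1/999.
Combined Bayes factor of the evidence already in hand = 2.75 × 10 × 2.1 = 57.75.
Odds after that evidence = (1/999) × 57.75 = 77/1332.
Target odds = 0.995/0.005 = 199.
Need 2.25ⁿ ≥ 199 ÷ (77/1332) = 265068/77.
2.25¹⁰ ≈3325.26 falls short of 265068/77 but 2.25¹¹ ≈7481.83 reaches it, so n = 11.

11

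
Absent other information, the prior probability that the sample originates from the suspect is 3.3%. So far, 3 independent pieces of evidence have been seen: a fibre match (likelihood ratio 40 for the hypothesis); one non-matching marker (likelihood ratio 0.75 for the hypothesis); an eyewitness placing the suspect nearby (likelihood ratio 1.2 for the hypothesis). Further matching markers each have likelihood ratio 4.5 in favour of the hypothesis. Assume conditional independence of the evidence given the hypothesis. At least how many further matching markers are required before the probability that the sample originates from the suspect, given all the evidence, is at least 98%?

Prior odds = 0.033/0.967 = 33/967.
Combined Bayes factor of the evidence already in hand = 40 × 0.75 × 1.2 = 36.
Odds after that evidence = (33/967) × 36 = 1188/967.
Target odds = 0.98/0.02 = 49.
Need 4.5ⁿ ≥ 49 ÷ (1188/967) = 47383/1188.
4.5² = 20.25 falls short of 47383/1188 but 4.5³ = 91.125 reaches it, so n = 3.

3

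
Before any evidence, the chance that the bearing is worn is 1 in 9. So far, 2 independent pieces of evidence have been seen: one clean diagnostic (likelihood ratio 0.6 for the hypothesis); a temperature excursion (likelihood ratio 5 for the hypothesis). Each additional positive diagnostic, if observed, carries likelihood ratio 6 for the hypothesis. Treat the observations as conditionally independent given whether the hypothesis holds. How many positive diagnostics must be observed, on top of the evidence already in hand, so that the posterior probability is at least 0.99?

4

Prior odds = (1/9)/(8/9) = 0.125.
Combined Bayes factor of the evidence already in hand = 0.6 × 5 = 3.
Odds after that evidence = 0.125 × 3 = 0.375.
Target odds = 0.99/0.01 = 99.
Need 6ⁿ ≥ 99 ÷ 0.375 = 264.
6³ = 216 falls short of 264 but 6⁴ = 1296 reaches it, so n = 4.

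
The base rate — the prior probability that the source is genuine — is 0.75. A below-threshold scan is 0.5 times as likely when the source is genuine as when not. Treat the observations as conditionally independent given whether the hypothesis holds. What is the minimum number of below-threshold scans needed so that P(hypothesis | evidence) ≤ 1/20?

Prior odds: 0.75 ÷ 0.25 = 3.
Likelihood ratio per below-threshold scan = 0.5.
Target odds: 0.05 ÷ 0.95 = 1/19.
Need 3 × 0.5ⁿ ≤ 1/19, i.e. 0.5ⁿ ≤ 1/57.
0.5⁵ = 0.03125 is still above 1/57 but 0.5⁶ = 0.015625 is at or below it, so n = 6.

6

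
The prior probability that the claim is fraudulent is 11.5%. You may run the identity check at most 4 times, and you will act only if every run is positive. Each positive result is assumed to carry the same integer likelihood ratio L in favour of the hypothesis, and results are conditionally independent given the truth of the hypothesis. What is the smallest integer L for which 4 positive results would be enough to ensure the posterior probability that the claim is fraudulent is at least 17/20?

3

Prior odds = 0.115/0.885 = 23/177.
Target odds = 0.85/0.15 = 17/3.
Need L⁴ ≥ 17/3 ÷ (23/177) = 1003/23.
2⁴ = 16 < 1003/23 ≤ 81 = 3⁴, so L = 3.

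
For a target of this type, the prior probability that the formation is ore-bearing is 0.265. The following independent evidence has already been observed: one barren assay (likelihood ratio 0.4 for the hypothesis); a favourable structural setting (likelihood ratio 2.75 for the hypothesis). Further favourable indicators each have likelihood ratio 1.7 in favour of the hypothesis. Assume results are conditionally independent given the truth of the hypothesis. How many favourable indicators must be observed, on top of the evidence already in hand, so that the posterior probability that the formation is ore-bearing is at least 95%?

Prior odds = 0.265/0.735 = 53/147.
Combined Bayes factor of the evidence already in hand = 0.4 × 2.75 = 1.1.
Odds after that evidence = (53/147) × 1.1 = 583/1470.
Target odds = 0.95/0.05 = 19.
Need 1.7ⁿ ≥ 19 ÷ (583/1470) = 27930/583.
1.7⁷ = 410338673/10000000 falls short of 27930/583 but 1.7⁸ ≈69.7576 reaches it, so n = 8.

8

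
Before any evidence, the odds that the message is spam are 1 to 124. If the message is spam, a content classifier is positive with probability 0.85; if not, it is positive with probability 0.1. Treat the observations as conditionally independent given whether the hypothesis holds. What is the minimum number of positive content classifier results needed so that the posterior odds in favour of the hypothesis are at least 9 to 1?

4

Prior odds = 1/124.
Likelihood ratio of a positive = 0.85/0.1 = 8.5.
Target odds = 9.
Need (1/124) × 8.5ⁿ ≥ 9, i.e. 8.5ⁿ ≥ 1116.
8.5³ = 614.125 falls short of 1116 but 8.5⁴ = 5220.0625 reaches it, so n = 4.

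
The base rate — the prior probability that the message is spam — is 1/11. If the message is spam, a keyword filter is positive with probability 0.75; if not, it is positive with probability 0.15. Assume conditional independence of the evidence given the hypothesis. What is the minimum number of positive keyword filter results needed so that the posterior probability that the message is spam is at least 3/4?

Prior odds: (1/11) ÷ (10/11) = 0.1.
Likelihood ratio of a positive = 0.75/0.15 = 5.
Target odds: 0.75 ÷ 0.25 = 3.
Require 5ⁿ ≥ 3 ÷ 0.1 = 30.
5² = 25 falls short of 30 but 5³ = 125 reaches it, so n = 3.

3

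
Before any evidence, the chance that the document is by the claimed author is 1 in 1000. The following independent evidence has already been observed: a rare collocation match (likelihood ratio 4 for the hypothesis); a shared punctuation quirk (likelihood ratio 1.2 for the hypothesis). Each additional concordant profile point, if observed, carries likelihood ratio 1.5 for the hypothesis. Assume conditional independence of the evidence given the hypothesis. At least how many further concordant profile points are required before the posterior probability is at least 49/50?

23

Prior odds = 0.001/0.999 = 1/999.
Combined Bayes factor of the evidence already in hand = 4 × 1.2 = 4.8.
Odds after that evidence = (1/999) × 4.8 = 8/1665.
Target odds = 0.98/0.02 = 49.
Need 1.5ⁿ ≥ 49 ÷ (8/1665) = 10198.125.
1.5²² ≈7481.83 falls short of 10198.125 but 1.5²³ ≈11222.7 reaches it, so n = 23.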